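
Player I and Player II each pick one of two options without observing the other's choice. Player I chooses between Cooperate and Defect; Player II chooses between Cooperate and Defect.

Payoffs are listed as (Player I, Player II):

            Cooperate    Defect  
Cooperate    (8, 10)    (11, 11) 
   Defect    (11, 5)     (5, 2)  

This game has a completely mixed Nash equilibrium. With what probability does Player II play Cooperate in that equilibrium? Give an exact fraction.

2/3

Let q be the probability that Player II plays Cooperate. In a completely mixed equilibrium, Player I must be indifferent between Cooperate and Defect.
Player I's expected payoff from Cooperate is 8q + 11(1−q); from Defect it is 11q + 5(1−q).
Setting these equal: −3q + 11 = 6q + 5, so q = 2/3.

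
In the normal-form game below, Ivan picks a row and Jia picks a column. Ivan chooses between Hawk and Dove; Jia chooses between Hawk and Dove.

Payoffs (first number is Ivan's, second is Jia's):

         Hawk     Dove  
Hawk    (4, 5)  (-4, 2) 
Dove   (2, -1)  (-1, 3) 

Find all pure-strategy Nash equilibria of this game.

(Hawk, Hawk) and (Dove, Dove)

(Hawk, Hawk): Ivan gets 4 ≥ 2 from Dove, and Jia gets 5 ≥ 2 from Dove — Nash equilibrium.
(Hawk, Dove): Ivan prefers Dove (-1 > -4); Jia prefers Hawk (5 > 2) — not an equilibrium.
(Dove, Hawk): Ivan prefers Hawk (4 > 2); Jia prefers Dove (3 > -1) — not an equilibrium.
(Dove, Dove): Ivan gets -1 ≥ -4 from Hawk, and Jia gets 3 ≥ -1 from Hawk — Nash equilibrium.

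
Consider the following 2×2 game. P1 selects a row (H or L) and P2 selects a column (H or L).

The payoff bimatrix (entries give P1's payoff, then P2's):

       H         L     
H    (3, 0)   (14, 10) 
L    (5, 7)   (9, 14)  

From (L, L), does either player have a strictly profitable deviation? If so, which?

P1

P1 at (L, L) earns 9; deviating to H yields 14 — a strict improvement.
P2 earns 14; deviating to H yields 7 — not better.
Only P1 has a strictly profitable deviation.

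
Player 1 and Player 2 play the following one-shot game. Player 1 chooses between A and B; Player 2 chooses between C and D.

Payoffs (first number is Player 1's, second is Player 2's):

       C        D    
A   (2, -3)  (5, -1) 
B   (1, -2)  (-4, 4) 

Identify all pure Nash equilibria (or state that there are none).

(A, C): Player 2 prefers D (-1 > -3) — not an equilibrium.
(A, D): Player 1 gets 5 ≥ -4 from B, and Player 2 gets -1 ≥ -3 from C — Nash equilibrium.
(B, C): Player 1 prefers A (2 > 1); Player 2 prefers D (4 > -2) — not an equilibrium.
(B, D): Player 1 prefers A (5 > -4) — not an equilibrium.

(A, D)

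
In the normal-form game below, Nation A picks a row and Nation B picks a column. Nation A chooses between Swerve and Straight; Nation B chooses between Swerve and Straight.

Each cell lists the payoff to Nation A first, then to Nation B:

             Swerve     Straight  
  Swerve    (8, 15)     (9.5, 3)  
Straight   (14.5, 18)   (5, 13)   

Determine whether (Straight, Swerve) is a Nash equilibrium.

At (Straight, Swerve), Nation A earns 14.5; switching to Swerve would give 8, so Nation A has no profitable deviation.
Nation B earns 18; switching to Straight would give 13, so Nation B has no profitable deviation.
Neither player can gain by a unilateral deviation, so this profile is a Nash equilibrium.

Yes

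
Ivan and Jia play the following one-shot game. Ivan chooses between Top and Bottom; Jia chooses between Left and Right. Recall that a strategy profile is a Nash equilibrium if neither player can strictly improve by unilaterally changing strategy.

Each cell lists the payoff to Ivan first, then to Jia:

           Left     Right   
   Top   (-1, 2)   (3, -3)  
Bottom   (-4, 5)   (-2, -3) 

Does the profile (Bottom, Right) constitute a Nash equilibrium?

No

At (Bottom, Right), Ivan earns -2; switching to Top would give 3, so Ivan would deviate.
Jia earns -3; switching to Left would give 5, so Jia would deviate.
Since at least one player can profitably deviate, this is not a Nash equilibrium.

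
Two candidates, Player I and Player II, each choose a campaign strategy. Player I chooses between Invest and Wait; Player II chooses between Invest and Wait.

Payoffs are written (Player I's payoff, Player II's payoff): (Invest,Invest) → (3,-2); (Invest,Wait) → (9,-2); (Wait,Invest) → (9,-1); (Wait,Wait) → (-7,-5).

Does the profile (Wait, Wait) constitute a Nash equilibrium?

At (Wait, Wait), Player I earns -7; switching to Invest would give 9, so Player I would deviate.
Player II earns -5; switching to Invest would give -1, so Player II would deviate.
Since at least one player can profitably deviate, this is not a Nash equilibrium.

No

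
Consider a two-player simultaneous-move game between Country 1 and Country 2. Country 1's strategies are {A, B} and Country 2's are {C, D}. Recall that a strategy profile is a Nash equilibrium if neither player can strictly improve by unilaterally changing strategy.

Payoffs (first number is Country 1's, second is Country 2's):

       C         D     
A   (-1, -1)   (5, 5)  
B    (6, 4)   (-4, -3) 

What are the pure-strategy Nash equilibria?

(A, C): Country 1 prefers B (6 > -1); Country 2 prefers D (5 > -1) — not an equilibrium.
(A, D): Country 1 gets 5 ≥ -4 from B, and Country 2 gets 5 ≥ -1 from C — Nash equilibrium.
(B, C): Country 1 gets 6 ≥ -1 from A, and Country 2 gets 4 ≥ -3 from D — Nash equilibrium.
(B, D): Country 1 prefers A (5 > -4); Country 2 prefers C (4 > -3) — not an equilibrium.

(A, D) and (B, C)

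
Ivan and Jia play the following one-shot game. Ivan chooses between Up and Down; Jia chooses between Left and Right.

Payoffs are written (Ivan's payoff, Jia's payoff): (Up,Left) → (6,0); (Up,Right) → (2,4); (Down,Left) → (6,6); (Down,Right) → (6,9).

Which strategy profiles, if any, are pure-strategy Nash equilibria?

(Up, Left): Jia prefers Right (4 > 0) — not an equilibrium.
(Up, Right): Ivan prefers Down (6 > 2) — not an equilibrium.
(Down, Left): Jia prefers Right (9 > 6) — not an equilibrium.
(Down, Right): Ivan gets 6 ≥ 2 from Up, and Jia gets 9 ≥ 6 from Left — Nash equilibrium.

(Down, Right)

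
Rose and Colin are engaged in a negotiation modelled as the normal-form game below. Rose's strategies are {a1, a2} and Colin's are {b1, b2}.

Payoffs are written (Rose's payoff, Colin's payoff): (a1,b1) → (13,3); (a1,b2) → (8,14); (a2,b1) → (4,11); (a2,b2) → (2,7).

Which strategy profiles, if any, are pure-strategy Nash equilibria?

(a1, b2)

(a1, b1): Colin prefers b2 (14 > 3) — not an equilibrium.
(a1, b2): Rose gets 8 ≥ 2 from a2, and Colin gets 14 ≥ 3 from b1 — Nash equilibrium.
(a2, b1): Rose prefers a1 (13 > 4) — not an equilibrium.
(a2, b2): Rose prefers a1 (8 > 2); Colin prefers b1 (11 > 7) — not an equilibrium.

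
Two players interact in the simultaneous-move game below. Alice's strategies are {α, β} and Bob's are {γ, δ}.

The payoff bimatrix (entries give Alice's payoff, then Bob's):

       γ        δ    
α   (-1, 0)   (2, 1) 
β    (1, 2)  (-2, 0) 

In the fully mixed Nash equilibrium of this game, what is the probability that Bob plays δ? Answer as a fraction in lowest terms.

1/3

Let y be the probability that Bob plays γ. In a completely mixed equilibrium, Alice must be indifferent between α and β.
Alice's expected payoff from α is −y + 2(1−y); from β it is y − 2(1−y).
Setting these equal: −3y + 2 = 3y − 2, so y = 2/3.
Therefore Bob plays δ with probability 1 − 2/3 = 1/3.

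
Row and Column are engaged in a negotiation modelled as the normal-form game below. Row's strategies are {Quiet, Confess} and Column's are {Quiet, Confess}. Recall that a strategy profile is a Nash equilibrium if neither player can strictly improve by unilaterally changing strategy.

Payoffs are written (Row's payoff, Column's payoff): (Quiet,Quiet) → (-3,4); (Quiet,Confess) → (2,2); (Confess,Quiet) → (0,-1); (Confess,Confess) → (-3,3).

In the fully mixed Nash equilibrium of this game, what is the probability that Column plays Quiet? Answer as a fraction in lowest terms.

Let y be the probability that Column plays Quiet. In a completely mixed equilibrium, Row must be indifferent between Quiet and Confess.
Row's expected payoff from Quiet is −3y + 2(1−y); from Confess it is −3(1−y).
Setting these equal: −5y + 2 = 3y − 3, so y = 5/8.

5/8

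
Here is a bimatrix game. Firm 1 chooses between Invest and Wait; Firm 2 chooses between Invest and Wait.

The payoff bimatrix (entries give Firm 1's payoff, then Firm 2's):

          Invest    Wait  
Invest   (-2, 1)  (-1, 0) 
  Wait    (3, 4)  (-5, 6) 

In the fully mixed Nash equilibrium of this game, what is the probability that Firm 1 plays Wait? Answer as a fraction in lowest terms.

Let x be the probability that Firm 1 plays Invest. In a completely mixed equilibrium, Firm 2 must be indifferent between Invest and Wait.
Firm 2's expected payoff from Invest is x + 4(1−x); from Wait it is 6(1−x).
Setting these equal: −3x + 4 = −6x + 6, so x = 2/3.
Therefore Firm 1 plays Wait with probability 1 − 2/3 = 1/3.

1/3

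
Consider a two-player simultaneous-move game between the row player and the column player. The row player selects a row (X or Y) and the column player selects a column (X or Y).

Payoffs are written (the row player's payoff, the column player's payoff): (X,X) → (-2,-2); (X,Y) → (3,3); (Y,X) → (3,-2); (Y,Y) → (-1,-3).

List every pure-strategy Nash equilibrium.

(X, X): the row player prefers Y (3 > -2); the column player prefers Y (3 > -2) — not an equilibrium.
(X, Y): the row player gets 3 ≥ -1 from Y, and the column player gets 3 ≥ -2 from X — Nash equilibrium.
(Y, X): the row player gets 3 ≥ -2 from X, and the column player gets -2 ≥ -3 from Y — Nash equilibrium.
(Y, Y): the row player prefers X (3 > -1); the column player prefers X (-2 > -3) — not an equilibrium.

(X, Y) and (Y, X)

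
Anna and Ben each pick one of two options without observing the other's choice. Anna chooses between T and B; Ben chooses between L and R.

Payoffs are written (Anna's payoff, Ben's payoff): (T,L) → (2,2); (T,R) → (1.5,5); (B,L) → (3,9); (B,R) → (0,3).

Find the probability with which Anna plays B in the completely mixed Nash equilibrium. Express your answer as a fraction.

1/3

Let x be the probability that Anna plays T. In a completely mixed equilibrium, Ben must be indifferent between L and R.
Ben's expected payoff from L is 2x + 9(1−x); from R it is 5x + 3(1−x).
Setting these equal: −7x + 9 = 2x + 3, so x = 2/3.
Therefore Anna plays B with probability 1 − 2/3 = 1/3.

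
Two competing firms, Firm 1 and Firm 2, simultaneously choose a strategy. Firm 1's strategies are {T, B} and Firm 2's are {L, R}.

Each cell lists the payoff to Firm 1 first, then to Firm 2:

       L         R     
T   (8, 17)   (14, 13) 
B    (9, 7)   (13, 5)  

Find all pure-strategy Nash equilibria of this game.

(B, L)

(T, L): Firm 1 prefers B (9 > 8) — not an equilibrium.
(T, R): Firm 2 prefers L (17 > 13) — not an equilibrium.
(B, L): Firm 1 gets 9 ≥ 8 from T, and Firm 2 gets 7 ≥ 5 from R — Nash equilibrium.
(B, R): Firm 1 prefers T (14 > 13); Firm 2 prefers L (7 > 5) — not an equilibrium.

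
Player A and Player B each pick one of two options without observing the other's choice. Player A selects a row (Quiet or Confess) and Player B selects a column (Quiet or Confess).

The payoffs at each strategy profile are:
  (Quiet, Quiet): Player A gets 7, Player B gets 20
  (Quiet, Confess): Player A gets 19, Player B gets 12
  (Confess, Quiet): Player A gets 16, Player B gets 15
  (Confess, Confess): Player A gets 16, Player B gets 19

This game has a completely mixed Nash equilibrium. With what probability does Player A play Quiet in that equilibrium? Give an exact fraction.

Let p be the probability that Player A plays Quiet. In a completely mixed equilibrium, Player B must be indifferent between Quiet and Confess.
Player B's expected payoff from Quiet is 20p + 15(1−p); from Confess it is 12p + 19(1−p).
Setting these equal: 5p + 15 = −7p + 19, so p = 1/3.

1/3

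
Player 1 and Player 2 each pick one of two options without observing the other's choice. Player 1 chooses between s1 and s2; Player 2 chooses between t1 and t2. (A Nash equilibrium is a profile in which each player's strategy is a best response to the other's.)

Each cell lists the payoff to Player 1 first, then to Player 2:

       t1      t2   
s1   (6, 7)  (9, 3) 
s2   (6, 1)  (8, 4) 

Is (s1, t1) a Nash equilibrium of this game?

At (s1, t1), Player 1 earns 6; switching to s2 would give 6, so Player 1 has no profitable deviation.
Player 2 earns 7; switching to t2 would give 3, so Player 2 has no profitable deviation.
Neither player can gain by a unilateral deviation, so this profile is a Nash equilibrium.

Yes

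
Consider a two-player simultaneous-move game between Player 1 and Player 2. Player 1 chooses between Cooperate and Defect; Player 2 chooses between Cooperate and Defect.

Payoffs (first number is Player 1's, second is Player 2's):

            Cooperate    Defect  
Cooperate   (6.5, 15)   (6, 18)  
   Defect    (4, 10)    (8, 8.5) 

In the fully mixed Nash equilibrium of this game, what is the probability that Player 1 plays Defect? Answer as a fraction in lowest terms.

Let r be the probability that Player 1 plays Cooperate. In a completely mixed equilibrium, Player 2 must be indifferent between Cooperate and Defect.
Player 2's expected payoff from Cooperate is 15r + 10(1−r); from Defect it is 18r + 8.5(1−r).
Setting these equal: 5r + 10 = 9.5r + 8.5, so r = 1/3.
Therefore Player 1 plays Defect with probability 1 − 1/3 = 2/3.

2/3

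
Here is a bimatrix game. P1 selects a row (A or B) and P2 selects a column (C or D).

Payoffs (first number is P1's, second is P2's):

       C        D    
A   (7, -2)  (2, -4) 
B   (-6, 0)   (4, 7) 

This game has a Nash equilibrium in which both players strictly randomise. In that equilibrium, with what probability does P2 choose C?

2/15

Let q be the probability that P2 plays C. In a completely mixed equilibrium, P1 must be indifferent between A and B.
P1's expected payoff from A is 7q + 2(1−q); from B it is −6q + 4(1−q).
Setting these equal: 5q + 2 = −10q + 4, so q = 2/15.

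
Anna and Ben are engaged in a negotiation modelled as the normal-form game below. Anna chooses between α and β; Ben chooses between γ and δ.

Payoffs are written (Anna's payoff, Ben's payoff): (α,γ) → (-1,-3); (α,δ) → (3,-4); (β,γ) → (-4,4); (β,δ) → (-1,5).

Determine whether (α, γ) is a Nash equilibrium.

Yes

At (α, γ), Anna earns -1; switching to β would give -4, so Anna has no profitable deviation.
Ben earns -3; switching to δ would give -4, so Ben has no profitable deviation.
Neither player can gain by a unilateral deviation, so this profile is a Nash equilibrium.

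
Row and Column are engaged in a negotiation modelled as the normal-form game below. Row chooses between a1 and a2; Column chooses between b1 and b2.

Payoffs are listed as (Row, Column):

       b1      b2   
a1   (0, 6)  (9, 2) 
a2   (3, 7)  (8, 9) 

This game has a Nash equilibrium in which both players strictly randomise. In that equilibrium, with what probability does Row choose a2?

Let x be the probability that Row plays a1. In a completely mixed equilibrium, Column must be indifferent between b1 and b2.
Column's expected payoff from b1 is 6x + 7(1−x); from b2 it is 2x + 9(1−x).
Setting these equal: −x + 7 = −7x + 9, so x = 1/3.
Therefore Row plays a2 with probability 1 − 1/3 = 2/3.

2/3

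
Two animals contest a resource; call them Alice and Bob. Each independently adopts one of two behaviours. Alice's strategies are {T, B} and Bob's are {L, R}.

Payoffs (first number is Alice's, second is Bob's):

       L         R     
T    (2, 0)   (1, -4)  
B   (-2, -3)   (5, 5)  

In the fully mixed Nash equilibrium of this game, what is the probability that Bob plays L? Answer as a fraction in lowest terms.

Let c be the probability that Bob plays L. In a completely mixed equilibrium, Alice must be indifferent between T and B.
Alice's expected payoff from T is 2c + (1−c); from B it is −2c + 5(1−c).
Setting these equal: c + 1 = −7c + 5, so c = 1/2.

1/2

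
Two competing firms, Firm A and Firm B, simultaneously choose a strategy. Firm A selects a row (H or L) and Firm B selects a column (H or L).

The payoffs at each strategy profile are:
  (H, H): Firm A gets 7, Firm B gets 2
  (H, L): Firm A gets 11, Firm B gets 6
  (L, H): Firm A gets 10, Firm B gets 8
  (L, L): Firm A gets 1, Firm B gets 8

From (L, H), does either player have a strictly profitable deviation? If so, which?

Neither

Firm A at (L, H) earns 10; deviating to H yields 7 — not better.
Firm B earns 8; deviating to L yields 8 — not better.
Neither player can strictly improve; the profile is a Nash equilibrium.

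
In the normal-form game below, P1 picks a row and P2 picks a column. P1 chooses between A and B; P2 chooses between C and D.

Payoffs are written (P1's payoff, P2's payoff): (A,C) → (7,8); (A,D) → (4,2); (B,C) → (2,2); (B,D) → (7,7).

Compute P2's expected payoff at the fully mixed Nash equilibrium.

52/11

First find p, the probability P1 plays A, from P2's indifference between C and D: 8p + 2(1−p) = 2p + 7(1−p), giving p = 5/11.
Since P2 is indifferent in equilibrium, P2's expected payoff equals the payoff from either column against (5/11, 6/11). Using C: 8(5/11) + 2(6/11) = 52/11.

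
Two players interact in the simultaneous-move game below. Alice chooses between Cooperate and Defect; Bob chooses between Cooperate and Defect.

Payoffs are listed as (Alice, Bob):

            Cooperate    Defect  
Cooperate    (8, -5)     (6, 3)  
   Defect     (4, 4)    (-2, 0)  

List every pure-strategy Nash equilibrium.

(Cooperate, Cooperate): Bob prefers Defect (3 > -5) — not an equilibrium.
(Cooperate, Defect): Alice gets 6 ≥ -2 from Defect, and Bob gets 3 ≥ -5 from Cooperate — Nash equilibrium.
(Defect, Cooperate): Alice prefers Cooperate (8 > 4) — not an equilibrium.
(Defect, Defect): Alice prefers Cooperate (6 > -2); Bob prefers Cooperate (4 > 0) — not an equilibrium.

(Cooperate, Defect)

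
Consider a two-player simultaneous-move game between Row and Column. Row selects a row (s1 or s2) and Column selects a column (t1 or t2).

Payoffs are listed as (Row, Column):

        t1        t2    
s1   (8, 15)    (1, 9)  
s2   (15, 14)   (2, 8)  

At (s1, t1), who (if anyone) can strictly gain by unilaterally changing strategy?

Row

Row at (s1, t1) earns 8; deviating to s2 yields 15 — a strict improvement.
Column earns 15; deviating to t2 yields 9 — not better.
Only Row has a strictly profitable deviation.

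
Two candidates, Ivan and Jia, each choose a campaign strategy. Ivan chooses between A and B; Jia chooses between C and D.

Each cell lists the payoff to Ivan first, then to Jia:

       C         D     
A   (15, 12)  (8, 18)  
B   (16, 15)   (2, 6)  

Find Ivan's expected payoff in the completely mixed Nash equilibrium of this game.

14

First find q, the probability Jia plays C, from Ivan's indifference between A and B: 15q + 8(1−q) = 16q + 2(1−q), giving q = 6/7.
Since Ivan is indifferent in equilibrium, Ivan's expected payoff equals the payoff from either row against (6/7, 1/7). Using A: 15(6/7) + 8(1/7) = 14.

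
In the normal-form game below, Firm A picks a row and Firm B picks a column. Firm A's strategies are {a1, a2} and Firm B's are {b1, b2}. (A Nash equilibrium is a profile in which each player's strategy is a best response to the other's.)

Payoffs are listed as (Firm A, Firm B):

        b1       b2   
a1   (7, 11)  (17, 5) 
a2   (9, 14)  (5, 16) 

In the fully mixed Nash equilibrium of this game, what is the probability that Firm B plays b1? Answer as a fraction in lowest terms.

6/7

Let y be the probability that Firm B plays b1. In a completely mixed equilibrium, Firm A must be indifferent between a1 and a2.
Firm A's expected payoff from a1 is 7y + 17(1−y); from a2 it is 9y + 5(1−y).
Setting these equal: −10y + 17 = 4y + 5, so y = 6/7.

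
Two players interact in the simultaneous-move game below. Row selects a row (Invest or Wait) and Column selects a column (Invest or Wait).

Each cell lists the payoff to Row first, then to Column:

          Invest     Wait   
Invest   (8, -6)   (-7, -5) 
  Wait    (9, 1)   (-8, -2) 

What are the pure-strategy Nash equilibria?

(Invest, Invest): Row prefers Wait (9 > 8); Column prefers Wait (-5 > -6) — not an equilibrium.
(Invest, Wait): Row gets -7 ≥ -8 from Wait, and Column gets -5 ≥ -6 from Invest — Nash equilibrium.
(Wait, Invest): Row gets 9 ≥ 8 from Invest, and Column gets 1 ≥ -2 from Wait — Nash equilibrium.
(Wait, Wait): Row prefers Invest (-7 > -8); Column prefers Invest (1 > -2) — not an equilibrium.

(Invest, Wait) and (Wait, Invest)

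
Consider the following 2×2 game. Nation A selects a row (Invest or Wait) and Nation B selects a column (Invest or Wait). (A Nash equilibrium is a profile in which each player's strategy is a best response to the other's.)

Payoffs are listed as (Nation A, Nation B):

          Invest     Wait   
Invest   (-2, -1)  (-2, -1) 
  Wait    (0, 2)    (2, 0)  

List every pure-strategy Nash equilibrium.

(Invest, Invest): Nation A prefers Wait (0 > -2) — not an equilibrium.
(Invest, Wait): Nation A prefers Wait (2 > -2) — not an equilibrium.
(Wait, Invest): Nation A gets 0 ≥ -2 from Invest, and Nation B gets 2 ≥ 0 from Wait — Nash equilibrium.
(Wait, Wait): Nation B prefers Invest (2 > 0) — not an equilibrium.

(Wait, Invest)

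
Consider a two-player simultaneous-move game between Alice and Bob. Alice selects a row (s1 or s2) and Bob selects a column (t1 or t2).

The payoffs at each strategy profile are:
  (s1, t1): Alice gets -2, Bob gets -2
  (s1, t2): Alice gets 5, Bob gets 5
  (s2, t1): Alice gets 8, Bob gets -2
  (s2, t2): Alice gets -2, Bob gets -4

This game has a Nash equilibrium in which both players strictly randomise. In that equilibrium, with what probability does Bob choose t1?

7/17

Let c be the probability that Bob plays t1. In a completely mixed equilibrium, Alice must be indifferent between s1 and s2.
Alice's expected payoff from s1 is −2c + 5(1−c); from s2 it is 8c − 2(1−c).
Setting these equal: −7c + 5 = 10c − 2, so c = 7/17.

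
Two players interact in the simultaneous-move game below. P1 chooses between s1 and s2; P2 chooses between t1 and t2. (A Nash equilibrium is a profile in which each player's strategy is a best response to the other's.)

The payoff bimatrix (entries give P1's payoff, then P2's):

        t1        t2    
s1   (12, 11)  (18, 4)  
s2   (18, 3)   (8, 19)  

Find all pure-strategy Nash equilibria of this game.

none

(s1, t1): P1 prefers s2 (18 > 12) — not an equilibrium.
(s1, t2): P2 prefers t1 (11 > 4) — not an equilibrium.
(s2, t1): P2 prefers t2 (19 > 3) — not an equilibrium.
(s2, t2): P1 prefers s1 (18 > 8) — not an equilibrium.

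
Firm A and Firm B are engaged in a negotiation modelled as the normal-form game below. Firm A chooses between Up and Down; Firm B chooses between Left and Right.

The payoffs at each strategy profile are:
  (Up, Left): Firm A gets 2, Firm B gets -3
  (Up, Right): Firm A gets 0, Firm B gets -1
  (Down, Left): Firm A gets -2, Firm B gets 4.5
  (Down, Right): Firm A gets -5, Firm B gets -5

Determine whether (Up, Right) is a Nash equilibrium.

At (Up, Right), Firm A earns 0; switching to Down would give -5, so Firm A has no profitable deviation.
Firm B earns -1; switching to Left would give -3, so Firm B has no profitable deviation.
Neither player can gain by a unilateral deviation, so this profile is a Nash equilibrium.

Yes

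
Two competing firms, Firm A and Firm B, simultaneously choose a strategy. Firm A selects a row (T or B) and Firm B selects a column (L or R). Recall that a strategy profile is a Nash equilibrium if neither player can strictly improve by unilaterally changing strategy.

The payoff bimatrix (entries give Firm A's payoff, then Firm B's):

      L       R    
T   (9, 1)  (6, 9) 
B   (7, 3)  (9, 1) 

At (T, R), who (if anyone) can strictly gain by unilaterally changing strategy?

Firm A

Firm A at (T, R) earns 6; deviating to B yields 9 — a strict improvement.
Firm B earns 9; deviating to L yields 1 — not better.
Only Firm A has a strictly profitable deviation.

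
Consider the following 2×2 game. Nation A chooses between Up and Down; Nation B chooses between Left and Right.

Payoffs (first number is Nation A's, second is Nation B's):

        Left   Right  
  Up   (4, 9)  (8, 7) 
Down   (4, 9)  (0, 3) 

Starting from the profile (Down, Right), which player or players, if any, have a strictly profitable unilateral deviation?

Both

Nation A at (Down, Right) earns 0; deviating to Up yields 8 — a strict improvement.
Nation B earns 3; deviating to Left yields 9 — a strict improvement.
Both Nation A and Nation B have strictly profitable deviations.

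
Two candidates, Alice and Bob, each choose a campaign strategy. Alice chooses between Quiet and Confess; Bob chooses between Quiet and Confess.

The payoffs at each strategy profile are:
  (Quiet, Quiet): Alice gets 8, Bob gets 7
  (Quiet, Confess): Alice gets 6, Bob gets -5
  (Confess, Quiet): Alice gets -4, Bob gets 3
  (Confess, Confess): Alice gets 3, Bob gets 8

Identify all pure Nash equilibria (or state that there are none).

(Quiet, Quiet)

(Quiet, Quiet): Alice gets 8 ≥ -4 from Confess, and Bob gets 7 ≥ -5 from Confess — Nash equilibrium.
(Quiet, Confess): Bob prefers Quiet (7 > -5) — not an equilibrium.
(Confess, Quiet): Alice prefers Quiet (8 > -4); Bob prefers Confess (8 > 3) — not an equilibrium.
(Confess, Confess): Alice prefers Quiet (6 > 3) — not an equilibrium.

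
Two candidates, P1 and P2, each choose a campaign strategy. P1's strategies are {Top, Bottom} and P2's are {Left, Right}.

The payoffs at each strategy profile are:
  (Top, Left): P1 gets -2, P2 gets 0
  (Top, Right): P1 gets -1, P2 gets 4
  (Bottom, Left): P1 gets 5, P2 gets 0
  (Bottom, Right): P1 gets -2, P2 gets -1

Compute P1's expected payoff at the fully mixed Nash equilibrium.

-9/8

First find y, the probability P2 plays Left, from P1's indifference between Top and Bottom: −2y − (1−y) = 5y − 2(1−y), giving y = 1/8.
Since P1 is indifferent in equilibrium, P1's expected payoff equals the payoff from either row against (1/8, 7/8). Using Top: −2(1/8) − (7/8) = -9/8.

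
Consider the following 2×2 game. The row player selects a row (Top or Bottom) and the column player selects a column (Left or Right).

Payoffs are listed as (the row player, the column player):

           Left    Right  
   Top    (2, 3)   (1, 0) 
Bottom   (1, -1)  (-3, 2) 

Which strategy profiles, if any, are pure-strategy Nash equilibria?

(Top, Left): the row player gets 2 ≥ 1 from Bottom, and the column player gets 3 ≥ 0 from Right — Nash equilibrium.
(Top, Right): the column player prefers Left (3 > 0) — not an equilibrium.
(Bottom, Left): the row player prefers Top (2 > 1); the column player prefers Right (2 > -1) — not an equilibrium.
(Bottom, Right): the row player prefers Top (1 > -3) — not an equilibrium.

(Top, Left)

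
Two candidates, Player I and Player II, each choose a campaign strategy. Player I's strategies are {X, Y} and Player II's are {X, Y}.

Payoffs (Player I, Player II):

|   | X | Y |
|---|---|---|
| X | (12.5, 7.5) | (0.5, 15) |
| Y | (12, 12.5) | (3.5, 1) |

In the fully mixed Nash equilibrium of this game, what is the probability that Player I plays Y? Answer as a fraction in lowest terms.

15/38

Let p be the probability that Player I plays X. In a completely mixed equilibrium, Player II must be indifferent between X and Y.
Player II's expected payoff from X is 7.5p + 12.5(1−p); from Y it is 15p + (1−p).
Setting these equal: −5p + 12.5 = 14p + 1, so p = 23/38.
Therefore Player I plays Y with probability 1 − 23/38 = 15/38.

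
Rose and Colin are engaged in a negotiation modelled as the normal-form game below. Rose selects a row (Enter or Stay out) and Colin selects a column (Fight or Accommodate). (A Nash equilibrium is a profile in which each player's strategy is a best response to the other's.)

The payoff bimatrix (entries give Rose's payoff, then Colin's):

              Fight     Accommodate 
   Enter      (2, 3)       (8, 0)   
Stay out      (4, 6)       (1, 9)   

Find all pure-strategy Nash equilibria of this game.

none

(Enter, Fight): Rose prefers Stay out (4 > 2) — not an equilibrium.
(Enter, Accommodate): Colin prefers Fight (3 > 0) — not an equilibrium.
(Stay out, Fight): Colin prefers Accommodate (9 > 6) — not an equilibrium.
(Stay out, Accommodate): Rose prefers Enter (8 > 1) — not an equilibrium.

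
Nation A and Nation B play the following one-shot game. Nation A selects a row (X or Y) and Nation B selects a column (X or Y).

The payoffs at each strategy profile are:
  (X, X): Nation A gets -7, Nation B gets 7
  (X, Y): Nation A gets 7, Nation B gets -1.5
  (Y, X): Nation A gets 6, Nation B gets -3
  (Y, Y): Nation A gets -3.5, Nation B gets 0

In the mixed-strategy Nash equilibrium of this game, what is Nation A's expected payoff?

35/47

First find q, the probability Nation B plays X, from Nation A's indifference between X and Y: −7q + 7(1−q) = 6q − 3.5(1−q), giving q = 21/47.
Since Nation A is indifferent in equilibrium, Nation A's expected payoff equals the payoff from either row against (21/47, 26/47). Using X: −7(21/47) + 7(26/47) = 35/47.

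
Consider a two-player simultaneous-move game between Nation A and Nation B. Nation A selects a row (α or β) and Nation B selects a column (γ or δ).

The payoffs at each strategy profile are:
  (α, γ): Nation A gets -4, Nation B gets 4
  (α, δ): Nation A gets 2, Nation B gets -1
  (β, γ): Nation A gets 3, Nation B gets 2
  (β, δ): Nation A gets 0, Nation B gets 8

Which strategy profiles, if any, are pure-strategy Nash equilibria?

none

(α, γ): Nation A prefers β (3 > -4) — not an equilibrium.
(α, δ): Nation B prefers γ (4 > -1) — not an equilibrium.
(β, γ): Nation B prefers δ (8 > 2) — not an equilibrium.
(β, δ): Nation A prefers α (2 > 0) — not an equilibrium.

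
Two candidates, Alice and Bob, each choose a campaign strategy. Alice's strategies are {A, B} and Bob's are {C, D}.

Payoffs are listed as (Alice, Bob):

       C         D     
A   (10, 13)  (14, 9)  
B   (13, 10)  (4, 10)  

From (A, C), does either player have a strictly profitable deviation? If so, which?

Alice at (A, C) earns 10; deviating to B yields 13 — a strict improvement.
Bob earns 13; deviating to D yields 9 — not better.
Only Alice has a strictly profitable deviation.

Alice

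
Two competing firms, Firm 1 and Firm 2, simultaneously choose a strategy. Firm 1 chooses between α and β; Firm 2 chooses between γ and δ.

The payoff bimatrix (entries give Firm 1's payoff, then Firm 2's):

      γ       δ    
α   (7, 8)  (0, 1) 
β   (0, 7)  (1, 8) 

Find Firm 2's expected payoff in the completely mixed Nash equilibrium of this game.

First find p, the probability Firm 1 plays α, from Firm 2's indifference between γ and δ: 8p + 7(1−p) = p + 8(1−p), giving p = 1/8.
Since Firm 2 is indifferent in equilibrium, Firm 2's expected payoff equals the payoff from either column against (1/8, 7/8). Using γ: 8(1/8) + 7(7/8) = 57/8.

57/8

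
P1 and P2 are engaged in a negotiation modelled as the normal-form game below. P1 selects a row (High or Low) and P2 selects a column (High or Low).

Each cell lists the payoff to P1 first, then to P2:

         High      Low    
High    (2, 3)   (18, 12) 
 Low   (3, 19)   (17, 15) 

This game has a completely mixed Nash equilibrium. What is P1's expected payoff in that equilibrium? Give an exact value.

10

First find q, the probability P2 plays High, from P1's indifference between High and Low: 2q + 18(1−q) = 3q + 17(1−q), giving q = 1/2.
Since P1 is indifferent in equilibrium, P1's expected payoff equals the payoff from either row against (1/2, 1/2). Using High: 2(1/2) + 18(1/2) = 10.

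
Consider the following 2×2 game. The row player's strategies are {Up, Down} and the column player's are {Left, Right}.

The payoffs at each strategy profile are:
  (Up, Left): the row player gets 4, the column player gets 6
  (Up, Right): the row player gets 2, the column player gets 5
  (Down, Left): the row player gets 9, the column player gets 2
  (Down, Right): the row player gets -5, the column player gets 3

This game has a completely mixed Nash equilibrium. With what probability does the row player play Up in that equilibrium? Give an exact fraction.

Let p be the probability that the row player plays Up. In a completely mixed equilibrium, the column player must be indifferent between Left and Right.
The column player's expected payoff from Left is 6p + 2(1−p); from Right it is 5p + 3(1−p).
Setting these equal: 4p + 2 = 2p + 3, so p = 1/2.

1/2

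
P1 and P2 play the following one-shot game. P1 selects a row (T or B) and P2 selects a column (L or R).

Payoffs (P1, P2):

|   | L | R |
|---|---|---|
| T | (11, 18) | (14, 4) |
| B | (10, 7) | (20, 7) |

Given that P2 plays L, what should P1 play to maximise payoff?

T

Against L, P1 earns 11 from T and 10 from B.
So T is the best response.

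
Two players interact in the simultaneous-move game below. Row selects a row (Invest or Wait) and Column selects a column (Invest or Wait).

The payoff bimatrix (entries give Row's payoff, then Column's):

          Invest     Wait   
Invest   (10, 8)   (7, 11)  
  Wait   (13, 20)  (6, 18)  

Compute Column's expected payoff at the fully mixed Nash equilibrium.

76/5

First find x, the probability Row plays Invest, from Column's indifference between Invest and Wait: 8x + 20(1−x) = 11x + 18(1−x), giving x = 2/5.
Since Column is indifferent in equilibrium, Column's expected payoff equals the payoff from either column against (2/5, 3/5). Using Invest: 8(2/5) + 20(3/5) = 76/5.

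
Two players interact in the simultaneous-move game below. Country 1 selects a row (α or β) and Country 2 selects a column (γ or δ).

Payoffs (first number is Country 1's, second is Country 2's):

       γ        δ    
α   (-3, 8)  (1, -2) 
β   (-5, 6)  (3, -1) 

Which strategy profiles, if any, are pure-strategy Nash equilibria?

(α, γ)

(α, γ): Country 1 gets -3 ≥ -5 from β, and Country 2 gets 8 ≥ -2 from δ — Nash equilibrium.
(α, δ): Country 1 prefers β (3 > 1); Country 2 prefers γ (8 > -2) — not an equilibrium.
(β, γ): Country 1 prefers α (-3 > -5) — not an equilibrium.
(β, δ): Country 2 prefers γ (6 > -1) — not an equilibrium.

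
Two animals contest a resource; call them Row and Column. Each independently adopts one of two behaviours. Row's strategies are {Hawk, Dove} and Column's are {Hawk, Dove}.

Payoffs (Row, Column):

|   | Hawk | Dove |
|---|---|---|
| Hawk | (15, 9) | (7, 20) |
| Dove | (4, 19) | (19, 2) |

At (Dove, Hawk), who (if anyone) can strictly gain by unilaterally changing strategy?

Row at (Dove, Hawk) earns 4; deviating to Hawk yields 15 — a strict improvement.
Column earns 19; deviating to Dove yields 2 — not better.
Only Row has a strictly profitable deviation.

Row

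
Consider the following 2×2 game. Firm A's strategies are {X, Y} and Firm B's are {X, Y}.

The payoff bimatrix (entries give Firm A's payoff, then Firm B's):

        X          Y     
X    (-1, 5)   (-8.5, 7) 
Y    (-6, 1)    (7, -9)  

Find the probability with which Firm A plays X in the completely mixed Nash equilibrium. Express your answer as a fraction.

5/6

Let p be the probability that Firm A plays X. In a completely mixed equilibrium, Firm B must be indifferent between X and Y.
Firm B's expected payoff from X is 5p + (1−p); from Y it is 7p − 9(1−p).
Setting these equal: 4p + 1 = 16p − 9, so p = 5/6.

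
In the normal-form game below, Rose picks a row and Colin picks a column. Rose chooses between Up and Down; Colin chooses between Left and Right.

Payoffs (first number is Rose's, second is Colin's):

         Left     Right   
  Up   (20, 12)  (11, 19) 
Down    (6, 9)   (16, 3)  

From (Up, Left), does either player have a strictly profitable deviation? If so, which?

Colin

Rose at (Up, Left) earns 20; deviating to Down yields 6 — not better.
Colin earns 12; deviating to Right yields 19 — a strict improvement.
Only Colin has a strictly profitable deviation.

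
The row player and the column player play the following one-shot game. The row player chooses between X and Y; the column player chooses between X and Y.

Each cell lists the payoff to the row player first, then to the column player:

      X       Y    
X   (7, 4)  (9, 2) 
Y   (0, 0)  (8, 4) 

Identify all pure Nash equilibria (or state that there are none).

(X, X): the row player gets 7 ≥ 0 from Y, and the column player gets 4 ≥ 2 from Y — Nash equilibrium.
(X, Y): the column player prefers X (4 > 2) — not an equilibrium.
(Y, X): the row player prefers X (7 > 0); the column player prefers Y (4 > 0) — not an equilibrium.
(Y, Y): the row player prefers X (9 > 8) — not an equilibrium.

(X, X)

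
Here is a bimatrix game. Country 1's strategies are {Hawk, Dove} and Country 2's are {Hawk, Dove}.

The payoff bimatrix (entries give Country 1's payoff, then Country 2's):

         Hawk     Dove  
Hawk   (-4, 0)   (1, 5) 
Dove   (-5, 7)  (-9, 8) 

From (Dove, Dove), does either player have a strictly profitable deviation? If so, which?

Country 1 at (Dove, Dove) earns -9; deviating to Hawk yields 1 — a strict improvement.
Country 2 earns 8; deviating to Hawk yields 7 — not better.
Only Country 1 has a strictly profitable deviation.

Country 1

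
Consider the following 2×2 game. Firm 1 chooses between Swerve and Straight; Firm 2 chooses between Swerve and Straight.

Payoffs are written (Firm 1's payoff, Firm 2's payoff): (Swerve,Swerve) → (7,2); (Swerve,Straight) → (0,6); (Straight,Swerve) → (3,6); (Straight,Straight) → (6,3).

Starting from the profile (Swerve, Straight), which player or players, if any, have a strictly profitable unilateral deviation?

Firm 1

Firm 1 at (Swerve, Straight) earns 0; deviating to Straight yields 6 — a strict improvement.
Firm 2 earns 6; deviating to Swerve yields 2 — not better.
Only Firm 1 has a strictly profitable deviation.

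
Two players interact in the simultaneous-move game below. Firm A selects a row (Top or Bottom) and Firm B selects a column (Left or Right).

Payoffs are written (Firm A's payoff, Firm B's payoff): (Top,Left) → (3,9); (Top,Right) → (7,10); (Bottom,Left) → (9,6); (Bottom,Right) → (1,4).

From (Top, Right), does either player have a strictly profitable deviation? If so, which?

Firm A at (Top, Right) earns 7; deviating to Bottom yields 1 — not better.
Firm B earns 10; deviating to Left yields 9 — not better.
Neither player can strictly improve; the profile is a Nash equilibrium.

Neither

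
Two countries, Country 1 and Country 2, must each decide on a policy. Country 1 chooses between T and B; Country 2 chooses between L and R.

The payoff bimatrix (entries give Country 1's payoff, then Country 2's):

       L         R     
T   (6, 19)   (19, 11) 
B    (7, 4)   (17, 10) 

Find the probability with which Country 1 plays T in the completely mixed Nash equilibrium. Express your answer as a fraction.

Let x be the probability that Country 1 plays T. In a completely mixed equilibrium, Country 2 must be indifferent between L and R.
Country 2's expected payoff from L is 19x + 4(1−x); from R it is 11x + 10(1−x).
Setting these equal: 15x + 4 = x + 10, so x = 3/7.

3/7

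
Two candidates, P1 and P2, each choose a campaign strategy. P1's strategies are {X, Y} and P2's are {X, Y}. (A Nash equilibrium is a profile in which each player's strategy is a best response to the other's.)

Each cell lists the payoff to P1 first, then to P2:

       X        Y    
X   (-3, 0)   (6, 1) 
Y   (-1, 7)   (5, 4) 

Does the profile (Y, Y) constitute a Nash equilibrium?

No

At (Y, Y), P1 earns 5; switching to X would give 6, so P1 would deviate.
P2 earns 4; switching to X would give 7, so P2 would deviate.
Since at least one player can profitably deviate, this is not a Nash equilibrium.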